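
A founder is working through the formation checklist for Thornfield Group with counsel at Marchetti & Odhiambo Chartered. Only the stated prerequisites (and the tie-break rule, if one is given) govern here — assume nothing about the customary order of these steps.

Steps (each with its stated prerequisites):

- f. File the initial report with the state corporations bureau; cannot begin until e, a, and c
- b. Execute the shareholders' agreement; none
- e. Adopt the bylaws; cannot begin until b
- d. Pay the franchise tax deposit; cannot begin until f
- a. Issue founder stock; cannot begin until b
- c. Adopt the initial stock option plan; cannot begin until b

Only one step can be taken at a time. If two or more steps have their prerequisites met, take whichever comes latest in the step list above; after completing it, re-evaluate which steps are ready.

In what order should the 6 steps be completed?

b c a e f d

b is the only step with nothing outstanding, so it goes first.
Ready: c, a and e. c is listed later → c.
a and e are both available; a is listed later → a.
Next only e has its prerequisites met → e.
f needed c, a and e, now all done → f.
d needed f, now all done → d.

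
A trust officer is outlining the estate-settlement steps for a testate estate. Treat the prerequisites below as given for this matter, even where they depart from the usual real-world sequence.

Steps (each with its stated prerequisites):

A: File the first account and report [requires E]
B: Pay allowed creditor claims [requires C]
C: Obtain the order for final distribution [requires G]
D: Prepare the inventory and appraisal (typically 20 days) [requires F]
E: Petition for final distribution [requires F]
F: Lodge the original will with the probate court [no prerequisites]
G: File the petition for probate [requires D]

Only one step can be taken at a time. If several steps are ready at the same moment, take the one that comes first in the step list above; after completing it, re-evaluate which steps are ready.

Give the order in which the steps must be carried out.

F is the only step with nothing outstanding, so it goes first.
D and E are both available; D is listed earlier → D.
Ready: E and G. E is listed earlier → E.
A now also ready, so the ready set is {A, G}; A is listed earlier → A.
Next only G has its prerequisites met → G.
C is the only step now ready → C.
B needed C, now all done → B.

F D E A G C B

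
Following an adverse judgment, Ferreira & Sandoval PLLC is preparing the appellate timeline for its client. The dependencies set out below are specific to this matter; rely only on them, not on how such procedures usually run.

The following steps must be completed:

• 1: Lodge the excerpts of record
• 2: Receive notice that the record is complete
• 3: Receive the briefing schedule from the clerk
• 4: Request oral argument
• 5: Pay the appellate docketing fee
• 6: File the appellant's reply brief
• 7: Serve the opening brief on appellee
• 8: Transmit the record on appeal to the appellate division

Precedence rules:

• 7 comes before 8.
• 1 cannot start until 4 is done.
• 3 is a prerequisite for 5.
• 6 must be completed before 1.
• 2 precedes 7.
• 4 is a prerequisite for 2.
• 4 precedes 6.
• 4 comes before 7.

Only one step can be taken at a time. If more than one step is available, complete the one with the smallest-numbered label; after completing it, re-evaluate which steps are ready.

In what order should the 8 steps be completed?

Nothing is required for 3 and 4. 3 has the earlier label → 3 first.
5 now also ready, so the ready set is {4, 5}; 4 has the earlier label → 4.
2 and 6 now also ready, so the ready set is {2, 5, 6}; 2 has the earlier label → 2.
5, 6 and 7 are all available; 5 has the earlier label → 5.
6 and 7 are both available; 6 has the earlier label → 6.
1 now also ready, so the ready set is {1, 7}; 1 has the earlier label → 1.
7 is the only step now ready → 7.
8 is the only step now ready → 8.

3 → 4 → 2 → 5 → 6 → 1 → 7 → 8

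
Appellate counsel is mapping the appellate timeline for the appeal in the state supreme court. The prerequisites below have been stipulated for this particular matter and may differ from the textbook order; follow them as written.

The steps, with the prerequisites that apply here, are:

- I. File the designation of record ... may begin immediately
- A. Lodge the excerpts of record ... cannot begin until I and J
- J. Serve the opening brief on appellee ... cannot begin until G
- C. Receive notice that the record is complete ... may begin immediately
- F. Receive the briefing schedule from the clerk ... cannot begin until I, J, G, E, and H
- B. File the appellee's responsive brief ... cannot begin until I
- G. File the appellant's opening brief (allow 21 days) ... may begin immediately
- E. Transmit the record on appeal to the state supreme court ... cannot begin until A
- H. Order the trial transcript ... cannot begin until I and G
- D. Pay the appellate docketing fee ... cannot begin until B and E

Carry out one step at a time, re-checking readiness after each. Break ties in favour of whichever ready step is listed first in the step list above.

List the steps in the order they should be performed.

I, C and G have no prerequisites; I is listed earlier, so I is first.
Now C, B and G have their prerequisites met. C is listed earlier, so C next.
B and G are both available; B is listed earlier → B.
Next only G has its prerequisites met → G.
Now J and H have their prerequisites met. J is listed earlier, so J next.
Ready: A and H. A is listed earlier → A.
E and H are both available; E is listed earlier → E.
D now also ready, so the ready set is {H, D}; H is listed earlier → H.
F now also ready, so the ready set is {F, D}; F is listed earlier → F.
D needed B and E, now all done → D.

I → C → B → G → J → A → E → H → F → D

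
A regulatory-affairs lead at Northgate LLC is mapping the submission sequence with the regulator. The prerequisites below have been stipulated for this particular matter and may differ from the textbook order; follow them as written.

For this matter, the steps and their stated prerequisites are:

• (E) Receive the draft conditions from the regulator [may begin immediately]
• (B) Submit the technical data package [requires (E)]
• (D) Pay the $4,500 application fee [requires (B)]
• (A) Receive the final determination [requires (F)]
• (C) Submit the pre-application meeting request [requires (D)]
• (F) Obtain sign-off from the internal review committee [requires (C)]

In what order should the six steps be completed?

(E) has no prerequisites → (E) first.
(B) needed (E), now all done → (B).
(D) needed (B), now all done → (D).
That leaves (C) as the only ready step → (C).
That leaves (F) as the only ready step → (F).
That leaves (A) as the only ready step → (A).

(E) (B) (D) (C) (F) (A)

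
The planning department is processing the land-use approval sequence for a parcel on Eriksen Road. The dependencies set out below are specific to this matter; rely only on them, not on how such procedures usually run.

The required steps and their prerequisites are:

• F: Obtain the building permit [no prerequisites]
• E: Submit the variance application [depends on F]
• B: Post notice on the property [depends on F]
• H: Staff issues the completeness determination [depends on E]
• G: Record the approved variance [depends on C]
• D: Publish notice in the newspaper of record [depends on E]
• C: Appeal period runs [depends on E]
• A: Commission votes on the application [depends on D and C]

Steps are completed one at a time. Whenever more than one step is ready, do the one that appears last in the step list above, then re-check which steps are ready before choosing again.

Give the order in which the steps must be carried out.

F has no prerequisites → F first.
Now B and E have their prerequisites met. B is listed later, so B next.
E needed F, now all done → E.
Ready: C, D and H. C is listed later → C.
G now also ready, so the ready set is {D, G, H}; D is listed later → D.
Ready: A, G and H. A is listed later → A.
G and H are both available; G is listed later → G.
H is the only step now ready → H.

F → B → E → C → D → A → G → H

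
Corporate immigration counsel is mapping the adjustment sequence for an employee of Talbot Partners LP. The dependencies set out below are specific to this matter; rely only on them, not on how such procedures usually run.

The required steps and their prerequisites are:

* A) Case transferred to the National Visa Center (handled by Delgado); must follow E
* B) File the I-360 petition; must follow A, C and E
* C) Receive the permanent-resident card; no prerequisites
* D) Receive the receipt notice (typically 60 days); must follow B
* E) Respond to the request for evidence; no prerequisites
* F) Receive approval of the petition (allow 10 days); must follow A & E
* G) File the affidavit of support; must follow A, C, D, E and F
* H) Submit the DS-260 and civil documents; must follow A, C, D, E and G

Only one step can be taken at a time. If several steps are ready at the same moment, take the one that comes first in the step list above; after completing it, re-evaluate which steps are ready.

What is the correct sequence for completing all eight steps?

C and E have no prerequisites; C is listed earlier, so C is first.
E is the only step now ready → E.
A is the only step now ready → A.
B and F are both available; B is listed earlier → B.
D now also ready, so the ready set is {D, F}; D is listed earlier → D.
F is the only step now ready → F.
G needed A, C, D, E and F, now all done → G.
Next only H has its prerequisites met → H.

C E A B D F G H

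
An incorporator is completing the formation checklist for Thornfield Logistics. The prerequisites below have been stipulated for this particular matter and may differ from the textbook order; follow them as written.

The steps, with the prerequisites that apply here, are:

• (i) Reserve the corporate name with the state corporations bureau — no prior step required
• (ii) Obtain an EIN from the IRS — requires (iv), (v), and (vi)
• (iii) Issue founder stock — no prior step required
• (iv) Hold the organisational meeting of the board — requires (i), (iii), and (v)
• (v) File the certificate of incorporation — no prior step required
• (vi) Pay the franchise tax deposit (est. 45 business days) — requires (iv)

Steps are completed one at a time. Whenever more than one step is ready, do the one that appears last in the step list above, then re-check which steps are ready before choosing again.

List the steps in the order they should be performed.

(v), (iii), (i), (iv), (vi), (ii)

Nothing is required for (v), (iii) and (i). (v) is listed later → (v) first.
Now (iii) and (i) have their prerequisites met. (iii) is listed later, so (iii) next.
Next only (i) has its prerequisites met → (i).
(iv) is the only step now ready → (iv).
(vi) is the only step now ready → (vi).
(ii) is the only step now ready → (ii).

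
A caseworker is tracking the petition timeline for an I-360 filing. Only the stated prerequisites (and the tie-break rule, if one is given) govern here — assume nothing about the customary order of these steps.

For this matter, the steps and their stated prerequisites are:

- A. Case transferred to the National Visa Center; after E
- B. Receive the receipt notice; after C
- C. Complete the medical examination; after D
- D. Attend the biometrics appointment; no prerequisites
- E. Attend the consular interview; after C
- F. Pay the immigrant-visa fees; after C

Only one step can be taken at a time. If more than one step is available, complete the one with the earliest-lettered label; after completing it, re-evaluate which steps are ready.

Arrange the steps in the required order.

D C B E A F

D has no prerequisites → D first.
Next only C has its prerequisites met → C.
Ready: B, E and F. B has the earlier label → B.
E and F are both available; E has the earlier label → E.
Now A and F have their prerequisites met. A has the earlier label, so A next.
F is the only step now ready → F.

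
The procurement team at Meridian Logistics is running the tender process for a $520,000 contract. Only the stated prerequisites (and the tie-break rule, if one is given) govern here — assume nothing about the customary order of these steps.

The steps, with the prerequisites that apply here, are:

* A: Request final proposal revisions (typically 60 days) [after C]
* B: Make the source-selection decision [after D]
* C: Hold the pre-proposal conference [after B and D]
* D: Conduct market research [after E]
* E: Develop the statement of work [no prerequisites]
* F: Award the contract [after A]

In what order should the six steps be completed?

E, D, B, C, A, F

Only E has no prerequisites, so it is first.
Next only D has its prerequisites met → D.
B is the only step now ready → B.
That leaves C as the only ready step → C.
A needed C, now all done → A.
Next only F has its prerequisites met → F.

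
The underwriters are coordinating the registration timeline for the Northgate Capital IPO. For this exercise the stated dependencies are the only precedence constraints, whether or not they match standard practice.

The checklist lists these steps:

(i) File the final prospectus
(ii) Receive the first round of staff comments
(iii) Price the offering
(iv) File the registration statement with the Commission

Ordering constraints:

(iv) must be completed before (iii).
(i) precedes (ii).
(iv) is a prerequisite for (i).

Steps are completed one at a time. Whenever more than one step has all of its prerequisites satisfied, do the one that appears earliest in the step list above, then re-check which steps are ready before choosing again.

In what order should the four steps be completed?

(iv) → (i) → (ii) → (iii)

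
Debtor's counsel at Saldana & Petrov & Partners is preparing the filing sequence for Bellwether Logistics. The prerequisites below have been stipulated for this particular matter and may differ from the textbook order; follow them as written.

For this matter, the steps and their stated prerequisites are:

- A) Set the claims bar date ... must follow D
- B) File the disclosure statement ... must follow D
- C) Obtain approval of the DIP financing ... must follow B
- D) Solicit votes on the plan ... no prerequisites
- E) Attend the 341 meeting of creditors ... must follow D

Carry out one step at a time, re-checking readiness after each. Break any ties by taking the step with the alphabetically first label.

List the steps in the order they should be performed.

D has no prerequisites → D first.
A, B and E are all available; A has the earlier label → A.
B and E are both available; B has the earlier label → B.
C and E are both available; C has the earlier label → C.
E needed D, now all done → E.

D, A, B, C, E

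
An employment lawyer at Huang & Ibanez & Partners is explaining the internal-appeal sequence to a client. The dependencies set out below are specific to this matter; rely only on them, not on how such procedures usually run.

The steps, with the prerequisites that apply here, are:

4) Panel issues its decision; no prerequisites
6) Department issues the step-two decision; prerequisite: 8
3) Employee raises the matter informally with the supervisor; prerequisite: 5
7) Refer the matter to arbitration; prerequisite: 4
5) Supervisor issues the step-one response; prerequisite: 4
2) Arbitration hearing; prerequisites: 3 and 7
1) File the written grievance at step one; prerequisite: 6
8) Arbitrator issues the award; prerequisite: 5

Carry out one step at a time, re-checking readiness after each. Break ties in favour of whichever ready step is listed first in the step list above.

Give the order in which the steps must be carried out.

4, 7, 5, 3, 2, 8, 6, 1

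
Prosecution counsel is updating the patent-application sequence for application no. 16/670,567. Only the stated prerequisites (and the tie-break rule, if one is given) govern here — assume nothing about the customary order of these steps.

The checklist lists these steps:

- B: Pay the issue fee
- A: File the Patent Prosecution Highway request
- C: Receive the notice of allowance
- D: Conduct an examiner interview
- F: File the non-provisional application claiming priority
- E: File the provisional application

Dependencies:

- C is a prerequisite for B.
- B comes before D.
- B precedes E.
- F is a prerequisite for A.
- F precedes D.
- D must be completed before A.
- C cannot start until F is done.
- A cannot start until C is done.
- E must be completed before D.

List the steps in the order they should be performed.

F, C, B, E, D, A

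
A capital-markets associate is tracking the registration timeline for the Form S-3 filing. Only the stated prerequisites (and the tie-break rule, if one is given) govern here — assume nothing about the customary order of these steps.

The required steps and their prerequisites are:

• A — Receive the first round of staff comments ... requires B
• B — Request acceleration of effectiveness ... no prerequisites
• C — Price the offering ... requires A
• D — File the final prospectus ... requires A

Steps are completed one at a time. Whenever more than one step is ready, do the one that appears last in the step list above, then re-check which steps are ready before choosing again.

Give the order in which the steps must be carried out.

B, A, D, C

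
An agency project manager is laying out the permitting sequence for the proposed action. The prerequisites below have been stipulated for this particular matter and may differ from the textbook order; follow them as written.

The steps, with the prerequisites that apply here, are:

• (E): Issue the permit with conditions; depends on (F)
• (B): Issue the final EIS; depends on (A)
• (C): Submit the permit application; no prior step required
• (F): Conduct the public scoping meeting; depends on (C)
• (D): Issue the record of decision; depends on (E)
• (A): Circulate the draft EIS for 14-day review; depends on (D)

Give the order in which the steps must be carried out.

(C), (F), (E), (D), (A), (B)

(C) has no prerequisites → (C) first.
Next only (F) has its prerequisites met → (F).
That leaves (E) as the only ready step → (E).
(D) needed (E), now all done → (D).
That leaves (A) as the only ready step → (A).
That leaves (B) as the only ready step → (B).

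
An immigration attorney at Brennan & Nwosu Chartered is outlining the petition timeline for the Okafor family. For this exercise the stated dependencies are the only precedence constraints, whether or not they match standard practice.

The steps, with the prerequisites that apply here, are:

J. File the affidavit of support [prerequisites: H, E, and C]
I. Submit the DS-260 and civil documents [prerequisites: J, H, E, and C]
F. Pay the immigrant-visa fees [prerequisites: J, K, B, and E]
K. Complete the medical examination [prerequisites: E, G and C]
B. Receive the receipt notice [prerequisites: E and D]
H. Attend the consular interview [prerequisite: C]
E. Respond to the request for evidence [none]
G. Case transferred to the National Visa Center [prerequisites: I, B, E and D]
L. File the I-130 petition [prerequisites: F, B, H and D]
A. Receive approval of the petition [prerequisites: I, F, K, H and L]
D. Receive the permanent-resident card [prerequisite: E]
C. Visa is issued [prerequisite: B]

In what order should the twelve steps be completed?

E D B C H J I G K F L A

E is the only step with nothing outstanding, so it goes first.
That leaves D as the only ready step → D.
B needed E and D, now all done → B.
C needed B, now all done → C.
H needed C, now all done → H.
J needed H, E and C, now all done → J.
I needed J, H, E and C, now all done → I.
G needed I, B, E and D, now all done → G.
K needed E, G and C, now all done → K.
F is the only step now ready → F.
L needed F, B, H and D, now all done → L.
A needed I, F, K, H and L, now all done → A.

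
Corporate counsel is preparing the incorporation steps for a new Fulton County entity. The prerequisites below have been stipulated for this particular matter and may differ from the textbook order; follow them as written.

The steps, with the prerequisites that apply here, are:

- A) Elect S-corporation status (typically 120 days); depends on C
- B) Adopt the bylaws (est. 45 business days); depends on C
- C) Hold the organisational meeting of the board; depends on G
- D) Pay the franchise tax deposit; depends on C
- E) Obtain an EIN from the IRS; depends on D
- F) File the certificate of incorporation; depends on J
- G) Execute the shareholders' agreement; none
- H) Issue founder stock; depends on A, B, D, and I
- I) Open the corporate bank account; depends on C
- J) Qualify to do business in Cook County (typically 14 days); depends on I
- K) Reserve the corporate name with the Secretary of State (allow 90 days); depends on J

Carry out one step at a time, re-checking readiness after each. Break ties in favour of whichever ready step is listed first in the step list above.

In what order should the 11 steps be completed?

G, C, A, B, D, E, I, H, J, F, K

Only G has no prerequisites, so it is first.
Next only C has its prerequisites met → C.
Ready: A, B, D and I. A is listed earlier → A.
B, D and I are all available; B is listed earlier → B.
D and I are both available; D is listed earlier → D.
Now E and I have their prerequisites met. E is listed earlier, so E next.
Next only I has its prerequisites met → I.
Ready: H and J. H is listed earlier → H.
That leaves J as the only ready step → J.
F and K are both available; F is listed earlier → F.
K needed J, now all done → K.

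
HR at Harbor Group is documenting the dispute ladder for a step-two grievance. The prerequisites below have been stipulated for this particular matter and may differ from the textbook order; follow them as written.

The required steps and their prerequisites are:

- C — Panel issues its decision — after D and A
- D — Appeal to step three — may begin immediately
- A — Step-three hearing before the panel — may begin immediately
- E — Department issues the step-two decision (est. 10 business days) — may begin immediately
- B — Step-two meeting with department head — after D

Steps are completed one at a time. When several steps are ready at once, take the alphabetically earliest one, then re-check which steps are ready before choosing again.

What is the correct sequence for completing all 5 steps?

Nothing is required for A, D and E. A has the earlier label → A first.
Ready: D and E. D has the earlier label → D.
Ready: B, C and E. B has the earlier label → B.
Ready: C and E. C has the earlier label → C.
That leaves E as the only ready step → E.

A D B C E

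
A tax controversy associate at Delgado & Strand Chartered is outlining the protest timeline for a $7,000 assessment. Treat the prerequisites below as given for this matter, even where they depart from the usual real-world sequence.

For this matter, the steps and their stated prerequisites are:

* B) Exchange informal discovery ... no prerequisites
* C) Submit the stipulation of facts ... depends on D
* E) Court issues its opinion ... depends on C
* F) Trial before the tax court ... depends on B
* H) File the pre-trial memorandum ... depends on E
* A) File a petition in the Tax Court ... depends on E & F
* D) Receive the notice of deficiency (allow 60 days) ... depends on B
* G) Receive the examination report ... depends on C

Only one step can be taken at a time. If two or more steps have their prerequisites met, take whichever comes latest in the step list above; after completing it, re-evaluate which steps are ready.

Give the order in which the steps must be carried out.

B D F C G E A H

Only B has no prerequisites, so it is first.
Now D and F have their prerequisites met. D is listed later, so D next.
F and C are both available; F is listed later → F.
C is the only step now ready → C.
Now G and E have their prerequisites met. G is listed later, so G next.
That leaves E as the only ready step → E.
A and H are both available; A is listed later → A.
That leaves H as the only ready step → H.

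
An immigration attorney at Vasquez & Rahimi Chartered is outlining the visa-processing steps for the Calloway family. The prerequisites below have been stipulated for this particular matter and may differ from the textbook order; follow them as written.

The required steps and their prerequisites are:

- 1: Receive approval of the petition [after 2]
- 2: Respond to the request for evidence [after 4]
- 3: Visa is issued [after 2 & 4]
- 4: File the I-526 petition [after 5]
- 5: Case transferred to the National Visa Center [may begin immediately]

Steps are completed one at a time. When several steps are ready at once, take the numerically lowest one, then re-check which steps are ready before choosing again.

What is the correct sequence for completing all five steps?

5 is the only step with nothing outstanding, so it goes first.
4 is the only step now ready → 4.
2 needed 4, now all done → 2.
Now 1 and 3 have their prerequisites met. 1 has the earlier label, so 1 next.
That leaves 3 as the only ready step → 3.

5, 4, 2, 1, 3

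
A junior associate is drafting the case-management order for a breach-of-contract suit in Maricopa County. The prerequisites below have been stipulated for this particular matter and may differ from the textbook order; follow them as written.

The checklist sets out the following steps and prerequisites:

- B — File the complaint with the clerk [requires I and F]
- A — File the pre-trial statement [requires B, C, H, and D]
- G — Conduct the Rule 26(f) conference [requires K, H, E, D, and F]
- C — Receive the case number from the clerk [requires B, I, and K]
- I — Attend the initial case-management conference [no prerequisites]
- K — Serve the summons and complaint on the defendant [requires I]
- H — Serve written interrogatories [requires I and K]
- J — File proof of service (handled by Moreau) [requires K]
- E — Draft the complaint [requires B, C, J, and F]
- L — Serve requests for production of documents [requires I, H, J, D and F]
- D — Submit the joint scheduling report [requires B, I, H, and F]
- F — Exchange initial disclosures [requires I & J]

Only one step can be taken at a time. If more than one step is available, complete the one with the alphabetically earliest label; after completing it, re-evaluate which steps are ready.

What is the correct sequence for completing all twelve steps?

I K H J F B C D A E G L

Only I has no prerequisites, so it is first.
K needed I, now all done → K.
H and J are both available; H has the earlier label → H.
J needed K, now all done → J.
That leaves F as the only ready step → F.
Next only B has its prerequisites met → B.
Now C and D have their prerequisites met. C has the earlier label, so C next.
E now also ready, so the ready set is {D, E}; D has the earlier label → D.
A, E and L are all available; A has the earlier label → A.
Ready: E and L. E has the earlier label → E.
G now also ready, so the ready set is {G, L}; G has the earlier label → G.
L needed D, F, H, I and J, now all done → L.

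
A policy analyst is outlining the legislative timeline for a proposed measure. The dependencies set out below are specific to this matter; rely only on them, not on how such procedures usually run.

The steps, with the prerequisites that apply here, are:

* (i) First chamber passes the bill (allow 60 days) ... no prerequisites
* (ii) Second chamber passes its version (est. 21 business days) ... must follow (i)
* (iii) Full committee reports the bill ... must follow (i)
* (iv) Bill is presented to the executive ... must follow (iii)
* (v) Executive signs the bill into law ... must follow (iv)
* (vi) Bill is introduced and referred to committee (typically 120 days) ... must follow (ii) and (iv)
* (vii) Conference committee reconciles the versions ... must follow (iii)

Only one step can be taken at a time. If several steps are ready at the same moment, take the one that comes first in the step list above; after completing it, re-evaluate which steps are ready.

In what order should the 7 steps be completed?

(i) → (ii) → (iii) → (iv) → (v) → (vi) → (vii)

(i) is the only step with nothing outstanding, so it goes first.
Ready: (ii) and (iii). (ii) is listed earlier → (ii).
(iii) is the only step now ready → (iii).
Now (iv) and (vii) have their prerequisites met. (iv) is listed earlier, so (iv) next.
(v), (vi) and (vii) are all available; (v) is listed earlier → (v).
Ready: (vi) and (vii). (vi) is listed earlier → (vi).
That leaves (vii) as the only ready step → (vii).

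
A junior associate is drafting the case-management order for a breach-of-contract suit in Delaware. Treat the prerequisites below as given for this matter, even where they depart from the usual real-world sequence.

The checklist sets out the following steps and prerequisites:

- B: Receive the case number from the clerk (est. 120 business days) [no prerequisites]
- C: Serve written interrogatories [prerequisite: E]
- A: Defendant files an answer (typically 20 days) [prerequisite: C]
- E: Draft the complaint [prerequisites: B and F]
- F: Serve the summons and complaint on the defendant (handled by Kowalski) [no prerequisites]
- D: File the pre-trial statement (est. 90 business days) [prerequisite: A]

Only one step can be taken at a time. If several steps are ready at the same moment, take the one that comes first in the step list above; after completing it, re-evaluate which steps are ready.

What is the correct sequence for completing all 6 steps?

B, F, E, C, A, D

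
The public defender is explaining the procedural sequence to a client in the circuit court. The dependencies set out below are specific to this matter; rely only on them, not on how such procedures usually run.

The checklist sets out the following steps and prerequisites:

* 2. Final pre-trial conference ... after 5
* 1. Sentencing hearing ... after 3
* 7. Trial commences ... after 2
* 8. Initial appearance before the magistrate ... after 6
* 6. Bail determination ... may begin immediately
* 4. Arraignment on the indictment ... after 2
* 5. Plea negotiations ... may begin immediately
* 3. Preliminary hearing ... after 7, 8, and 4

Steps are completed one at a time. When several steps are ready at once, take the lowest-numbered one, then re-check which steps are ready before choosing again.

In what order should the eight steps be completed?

Nothing is required for 5 and 6. 5 has the earlier label → 5 first.
2 now also ready, so the ready set is {2, 6}; 2 has the earlier label → 2.
Ready: 4, 6 and 7. 4 has the earlier label → 4.
Ready: 6 and 7. 6 has the earlier label → 6.
8 now also ready, so the ready set is {7, 8}; 7 has the earlier label → 7.
8 needed 6, now all done → 8.
That leaves 3 as the only ready step → 3.
That leaves 1 as the only ready step → 1.

5 → 2 → 4 → 6 → 7 → 8 → 3 → 1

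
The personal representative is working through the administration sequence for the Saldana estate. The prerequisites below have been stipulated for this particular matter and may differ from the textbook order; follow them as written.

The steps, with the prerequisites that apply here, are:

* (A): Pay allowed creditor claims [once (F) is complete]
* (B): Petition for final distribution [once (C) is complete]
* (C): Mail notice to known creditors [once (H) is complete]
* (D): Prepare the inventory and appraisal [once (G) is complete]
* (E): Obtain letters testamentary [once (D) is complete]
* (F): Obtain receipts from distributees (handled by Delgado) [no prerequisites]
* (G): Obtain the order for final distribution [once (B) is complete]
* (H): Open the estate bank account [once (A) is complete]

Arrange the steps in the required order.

Only (F) has no prerequisites, so it is first.
(A) needed (F), now all done → (A).
Next only (H) has its prerequisites met → (H).
(C) needed (H), now all done → (C).
(B) needed (C), now all done → (B).
Next only (G) has its prerequisites met → (G).
That leaves (D) as the only ready step → (D).
(E) needed (D), now all done → (E).

(F) (A) (H) (C) (B) (G) (D) (E)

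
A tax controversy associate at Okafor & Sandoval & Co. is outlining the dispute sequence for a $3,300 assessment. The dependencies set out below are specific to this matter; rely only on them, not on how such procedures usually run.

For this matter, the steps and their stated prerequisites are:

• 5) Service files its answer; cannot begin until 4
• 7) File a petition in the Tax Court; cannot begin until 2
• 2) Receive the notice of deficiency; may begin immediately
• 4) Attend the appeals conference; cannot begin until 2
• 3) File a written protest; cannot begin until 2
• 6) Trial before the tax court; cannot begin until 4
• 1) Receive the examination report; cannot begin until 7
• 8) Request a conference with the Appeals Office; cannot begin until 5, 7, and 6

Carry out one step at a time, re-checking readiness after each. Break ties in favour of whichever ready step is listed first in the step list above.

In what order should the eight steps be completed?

2 → 7 → 4 → 5 → 3 → 6 → 1 → 8

Only 2 has no prerequisites, so it is first.
Ready: 7, 4 and 3. 7 is listed earlier → 7.
1 now also ready, so the ready set is {4, 3, 1}; 4 is listed earlier → 4.
5 and 6 now also ready, so the ready set is {5, 3, 6, 1}; 5 is listed earlier → 5.
Ready: 3, 6 and 1. 3 is listed earlier → 3.
6 and 1 are both available; 6 is listed earlier → 6.
8 now also ready, so the ready set is {1, 8}; 1 is listed earlier → 1.
That leaves 8 as the only ready step → 8.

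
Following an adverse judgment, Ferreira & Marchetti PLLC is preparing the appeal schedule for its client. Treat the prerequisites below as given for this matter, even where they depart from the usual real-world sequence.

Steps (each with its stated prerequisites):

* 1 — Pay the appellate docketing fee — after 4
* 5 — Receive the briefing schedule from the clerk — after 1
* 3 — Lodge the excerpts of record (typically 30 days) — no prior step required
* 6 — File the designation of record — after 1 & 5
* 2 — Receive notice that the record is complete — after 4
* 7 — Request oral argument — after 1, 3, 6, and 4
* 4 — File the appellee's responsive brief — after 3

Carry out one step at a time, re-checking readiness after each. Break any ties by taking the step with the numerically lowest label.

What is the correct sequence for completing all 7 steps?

3, 4, 1, 2, 5, 6, 7

3 is the only step with nothing outstanding, so it goes first.
4 needed 3, now all done → 4.
Now 1 and 2 have their prerequisites met. 1 has the earlier label, so 1 next.
Now 2 and 5 have their prerequisites met. 2 has the earlier label, so 2 next.
Next only 5 has its prerequisites met → 5.
Next only 6 has its prerequisites met → 6.
7 needed 1, 3, 4 and 6, now all done → 7.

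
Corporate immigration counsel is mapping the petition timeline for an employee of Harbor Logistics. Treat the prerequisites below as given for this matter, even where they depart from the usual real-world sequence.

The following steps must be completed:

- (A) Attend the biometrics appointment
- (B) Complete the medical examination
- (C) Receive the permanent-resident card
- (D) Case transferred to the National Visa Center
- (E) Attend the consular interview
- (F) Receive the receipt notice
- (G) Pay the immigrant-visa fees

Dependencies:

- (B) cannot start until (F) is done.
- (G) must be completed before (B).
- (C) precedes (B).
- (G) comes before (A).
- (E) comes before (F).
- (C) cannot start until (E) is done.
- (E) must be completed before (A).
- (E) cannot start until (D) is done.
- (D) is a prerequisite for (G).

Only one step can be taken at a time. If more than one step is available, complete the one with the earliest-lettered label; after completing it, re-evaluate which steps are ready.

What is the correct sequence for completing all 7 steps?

(D) → (E) → (C) → (F) → (G) → (A) → (B)

(D) is the only step with nothing outstanding, so it goes first.
Now (E) and (G) have their prerequisites met. (E) has the earlier label, so (E) next.
Ready: (C), (F) and (G). (C) has the earlier label → (C).
Now (F) and (G) have their prerequisites met. (F) has the earlier label, so (F) next.
That leaves (G) as the only ready step → (G).
Ready: (A) and (B). (A) has the earlier label → (A).
(B) is the only step now ready → (B).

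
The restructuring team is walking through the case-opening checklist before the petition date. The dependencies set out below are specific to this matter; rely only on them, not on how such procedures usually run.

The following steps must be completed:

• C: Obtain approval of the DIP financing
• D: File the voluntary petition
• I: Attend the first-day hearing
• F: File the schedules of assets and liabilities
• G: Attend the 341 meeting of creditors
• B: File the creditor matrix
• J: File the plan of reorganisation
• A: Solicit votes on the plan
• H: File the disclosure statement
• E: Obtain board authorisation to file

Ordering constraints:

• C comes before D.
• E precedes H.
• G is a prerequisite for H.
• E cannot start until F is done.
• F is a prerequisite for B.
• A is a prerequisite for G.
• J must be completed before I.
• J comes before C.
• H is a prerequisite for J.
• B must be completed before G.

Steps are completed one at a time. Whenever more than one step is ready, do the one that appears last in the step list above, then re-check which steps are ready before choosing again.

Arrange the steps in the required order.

A → F → E → B → G → H → J → I → C → D

Nothing is required for A and F. A is listed later → A first.
Next only F has its prerequisites met → F.
Now E and B have their prerequisites met. E is listed later, so E next.
B needed F, now all done → B.
G needed A and B, now all done → G.
That leaves H as the only ready step → H.
J needed H, now all done → J.
Now I and C have their prerequisites met. I is listed later, so I next.
That leaves C as the only ready step → C.
D is the only step now ready → D.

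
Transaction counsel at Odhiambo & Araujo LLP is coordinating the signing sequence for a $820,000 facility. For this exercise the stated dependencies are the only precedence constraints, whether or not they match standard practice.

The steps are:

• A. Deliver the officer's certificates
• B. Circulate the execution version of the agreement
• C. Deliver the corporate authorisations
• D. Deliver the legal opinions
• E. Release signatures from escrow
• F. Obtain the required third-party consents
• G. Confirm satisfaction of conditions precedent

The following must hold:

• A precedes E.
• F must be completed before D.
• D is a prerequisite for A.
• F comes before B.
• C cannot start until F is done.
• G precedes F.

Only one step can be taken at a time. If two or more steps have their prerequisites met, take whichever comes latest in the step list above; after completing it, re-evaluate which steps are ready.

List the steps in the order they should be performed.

G has no prerequisites → G first.
That leaves F as the only ready step → F.
D, C and B are all available; D is listed later → D.
C, B and A are all available; C is listed later → C.
Ready: B and A. B is listed later → B.
A needed D, now all done → A.
E is the only step now ready → E.

G, F, D, C, B, A, E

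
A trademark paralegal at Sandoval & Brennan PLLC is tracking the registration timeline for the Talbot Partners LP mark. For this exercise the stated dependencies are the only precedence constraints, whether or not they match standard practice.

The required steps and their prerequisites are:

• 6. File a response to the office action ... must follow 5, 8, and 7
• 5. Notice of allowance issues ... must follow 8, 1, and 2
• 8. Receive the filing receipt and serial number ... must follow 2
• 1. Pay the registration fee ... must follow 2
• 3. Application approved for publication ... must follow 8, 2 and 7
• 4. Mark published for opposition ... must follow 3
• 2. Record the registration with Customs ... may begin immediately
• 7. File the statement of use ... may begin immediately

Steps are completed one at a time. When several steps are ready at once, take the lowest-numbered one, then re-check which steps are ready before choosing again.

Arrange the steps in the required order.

Nothing is required for 2 and 7. 2 has the earlier label → 2 first.
Ready: 1, 7 and 8. 1 has the earlier label → 1.
Ready: 7 and 8. 7 has the earlier label → 7.
Next only 8 has its prerequisites met → 8.
Ready: 3 and 5. 3 has the earlier label → 3.
Now 4 and 5 have their prerequisites met. 4 has the earlier label, so 4 next.
5 needed 1, 2 and 8, now all done → 5.
That leaves 6 as the only ready step → 6.

2, 1, 7, 8, 3, 4, 5, 6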